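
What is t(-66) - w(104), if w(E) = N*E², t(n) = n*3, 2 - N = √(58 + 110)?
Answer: -21830 + 21632*√42 ≈ 1.1836e+5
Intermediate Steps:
N = 2 - 2*√42 (N = 2 - √(58 + 110) = 2 - √168 = 2 - 2*√42 ≈ -10.961)
t(n) = 3*n
w(E) = E²*(2 - 2*√42) (w(E) = (2 - 2*√42)*E² = E²*(2 - 2*√42))
t(-66) - w(104) = 3*(-66) - 2*104²*(1 - √42) = -198 - 2*10816*(1 - √42) = -198 - (21632 - 21632*√42) = -198 + (-21632 + 21632*√42) = -21830 + 21632*√42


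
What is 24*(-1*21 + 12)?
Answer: -216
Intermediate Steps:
24*(-1*21 + 12) = 24*(-21 + 12) = 24*(-9) = -216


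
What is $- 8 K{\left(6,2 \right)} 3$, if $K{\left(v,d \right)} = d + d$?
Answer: $-96$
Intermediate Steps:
$K{\left(v,d \right)} = 2 d$
$- 8 K{\left(6,2 \right)} 3 = - 8 \cdot 2 \cdot 2 \cdot 3 = \left(-8\right) 4 \cdot 3 = \left(-32\right) 3 = -96$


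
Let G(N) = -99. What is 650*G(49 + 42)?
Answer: -64350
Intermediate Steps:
650*G(49 + 42) = 650*(-99) = -64350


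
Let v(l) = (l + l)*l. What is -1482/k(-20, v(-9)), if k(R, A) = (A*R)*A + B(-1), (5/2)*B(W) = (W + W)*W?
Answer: 3705/1312198 ≈ 0.0028235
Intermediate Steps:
v(l) = 2*l**2 (v(l) = (2*l)*l = 2*l**2)
B(W) = 4*W**2/5 (B(W) = 2*((W + W)*W)/5 = 2*((2*W)*W)/5 = 2*(2*W**2)/5 = 4*W**2/5)
k(R, A) = 4/5 + R*A**2 (k(R, A) = (A*R)*A + (4/5)*(-1)**2 = R*A**2 + (4/5)*1 = R*A**2 + 4/5 = 4/5 + R*A**2)
-1482/k(-20, v(-9)) = -1482/(4/5 - 20*(2*(-9)**2)**2) = -1482/(4/5 - 20*(2*81)**2) = -1482/(4/5 - 20*162**2) = -1482/(4/5 - 20*26244) = -1482/(4/5 - 524880) = -1482/(-2624396/5) = -1482*(-5/2624396) = 3705/1312198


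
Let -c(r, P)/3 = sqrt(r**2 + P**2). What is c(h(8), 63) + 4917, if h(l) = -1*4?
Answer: 4917 - 3*sqrt(3985) ≈ 4727.6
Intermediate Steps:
h(l) = -4
c(r, P) = -3*sqrt(P**2 + r**2) (c(r, P) = -3*sqrt(r**2 + P**2) = -3*sqrt(P**2 + r**2))
c(h(8), 63) + 4917 = -3*sqrt(63**2 + (-4)**2) + 4917 = -3*sqrt(3969 + 16) + 4917 = -3*sqrt(3985) + 4917 = 4917 - 3*sqrt(3985)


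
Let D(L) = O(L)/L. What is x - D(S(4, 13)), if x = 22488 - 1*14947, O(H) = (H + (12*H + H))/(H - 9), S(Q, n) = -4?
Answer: 98047/13 ≈ 7542.1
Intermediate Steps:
O(H) = 14*H/(-9 + H) (O(H) = (H + 13*H)/(-9 + H) = (14*H)/(-9 + H) = 14*H/(-9 + H))
D(L) = 14/(-9 + L) (D(L) = (14*L/(-9 + L))/L = 14/(-9 + L))
x = 7541 (x = 22488 - 14947 = 7541)
x - D(S(4, 13)) = 7541 - 14/(-9 - 4) = 7541 - 14/(-13) = 7541 - 14*(-1)/13 = 7541 - 1*(-14/13) = 7541 + 14/13 = 98047/13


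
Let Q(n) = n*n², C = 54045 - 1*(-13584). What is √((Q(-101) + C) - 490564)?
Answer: 2*I*√363309 ≈ 1205.5*I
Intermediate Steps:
C = 67629 (C = 54045 + 13584 = 67629)
Q(n) = n³
√((Q(-101) + C) - 490564) = √(((-101)³ + 67629) - 490564) = √((-1030301 + 67629) - 490564) = √(-962672 - 490564) = √(-1453236) = 2*I*√363309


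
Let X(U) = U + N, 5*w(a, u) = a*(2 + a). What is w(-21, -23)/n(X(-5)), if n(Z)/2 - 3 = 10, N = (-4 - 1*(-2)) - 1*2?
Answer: 399/130 ≈ 3.0692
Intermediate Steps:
w(a, u) = a*(2 + a)/5 (w(a, u) = (a*(2 + a))/5 = a*(2 + a)/5)
N = -4 (N = (-4 + 2) - 2 = -2 - 2 = -4)
X(U) = -4 + U (X(U) = U - 4 = -4 + U)
n(Z) = 26 (n(Z) = 6 + 2*10 = 6 + 20 = 26)
w(-21, -23)/n(X(-5)) = ((⅕)*(-21)*(2 - 21))/26 = ((⅕)*(-21)*(-19))*(1/26) = (399/5)*(1/26) = 399/130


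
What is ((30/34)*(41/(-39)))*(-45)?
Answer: 9225/221 ≈ 41.742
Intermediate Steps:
((30/34)*(41/(-39)))*(-45) = ((30*(1/34))*(41*(-1/39)))*(-45) = ((15/17)*(-41/39))*(-45) = -205/221*(-45) = 9225/221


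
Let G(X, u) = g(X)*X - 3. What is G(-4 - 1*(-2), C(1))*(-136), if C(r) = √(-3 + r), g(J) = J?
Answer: -136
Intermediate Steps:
G(X, u) = -3 + X² (G(X, u) = X*X - 3 = X² - 3 = -3 + X²)
G(-4 - 1*(-2), C(1))*(-136) = (-3 + (-4 - 1*(-2))²)*(-136) = (-3 + (-4 + 2)²)*(-136) = (-3 + (-2)²)*(-136) = (-3 + 4)*(-136) = 1*(-136) = -136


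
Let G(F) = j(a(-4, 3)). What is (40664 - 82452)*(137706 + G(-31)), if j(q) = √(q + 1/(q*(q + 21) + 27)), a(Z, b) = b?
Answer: -5754458328 - 41788*√3278/33 ≈ -5.7545e+9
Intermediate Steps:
j(q) = √(q + 1/(27 + q*(21 + q))) (j(q) = √(q + 1/(q*(21 + q) + 27)) = √(q + 1/(27 + q*(21 + q))))
G(F) = √3278/33 (G(F) = √((1 + 3*(27 + 3² + 21*3))/(27 + 3² + 21*3)) = √((1 + 3*(27 + 9 + 63))/(27 + 9 + 63)) = √((1 + 3*99)/99) = √((1 + 297)/99) = √((1/99)*298) = √(298/99) = √3278/33)
(40664 - 82452)*(137706 + G(-31)) = (40664 - 82452)*(137706 + √3278/33) = -41788*(137706 + √3278/33) = -5754458328 - 41788*√3278/33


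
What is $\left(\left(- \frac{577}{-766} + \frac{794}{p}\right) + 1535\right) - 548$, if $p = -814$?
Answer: $\frac{307639831}{311762} \approx 986.78$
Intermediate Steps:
$\left(\left(- \frac{577}{-766} + \frac{794}{p}\right) + 1535\right) - 548 = \left(\left(- \frac{577}{-766} + \frac{794}{-814}\right) + 1535\right) - 548 = \left(\left(\left(-577\right) \left(- \frac{1}{766}\right) + 794 \left(- \frac{1}{814}\right)\right) + 1535\right) - 548 = \left(\left(\frac{577}{766} - \frac{397}{407}\right) + 1535\right) - 548 = \left(- \frac{69263}{311762} + 1535\right) - 548 = \frac{478485407}{311762} - 548 = \frac{307639831}{311762}$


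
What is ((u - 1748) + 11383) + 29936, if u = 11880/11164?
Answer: 110445631/2791 ≈ 39572.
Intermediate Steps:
u = 2970/2791 (u = 11880*(1/11164) = 2970/2791 ≈ 1.0641)
((u - 1748) + 11383) + 29936 = ((2970/2791 - 1748) + 11383) + 29936 = (-4875698/2791 + 11383) + 29936 = 26894255/2791 + 29936 = 110445631/2791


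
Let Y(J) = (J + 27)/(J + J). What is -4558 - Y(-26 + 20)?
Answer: -18225/4 ≈ -4556.3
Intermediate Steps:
Y(J) = (27 + J)/(2*J) (Y(J) = (27 + J)/((2*J)) = (27 + J)*(1/(2*J)) = (27 + J)/(2*J))
-4558 - Y(-26 + 20) = -4558 - (27 + (-26 + 20))/(2*(-26 + 20)) = -4558 - (27 - 6)/(2*(-6)) = -4558 - (-1)*21/(2*6) = -4558 - 1*(-7/4) = -4558 + 7/4 = -18225/4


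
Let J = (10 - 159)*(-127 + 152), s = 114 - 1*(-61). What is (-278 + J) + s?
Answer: -3828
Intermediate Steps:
s = 175 (s = 114 + 61 = 175)
J = -3725 (J = -149*25 = -3725)
(-278 + J) + s = (-278 - 3725) + 175 = -4003 + 175 = -3828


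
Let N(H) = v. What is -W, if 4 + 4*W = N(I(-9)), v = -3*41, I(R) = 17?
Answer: 127/4 ≈ 31.750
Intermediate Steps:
v = -123
N(H) = -123
W = -127/4 (W = -1 + (¼)*(-123) = -1 - 123/4 = -127/4 ≈ -31.750)
-W = -1*(-127/4) = 127/4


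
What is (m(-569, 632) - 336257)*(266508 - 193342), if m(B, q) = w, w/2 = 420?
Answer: -24541120222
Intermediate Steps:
w = 840 (w = 2*420 = 840)
m(B, q) = 840
(m(-569, 632) - 336257)*(266508 - 193342) = (840 - 336257)*(266508 - 193342) = -335417*73166 = -24541120222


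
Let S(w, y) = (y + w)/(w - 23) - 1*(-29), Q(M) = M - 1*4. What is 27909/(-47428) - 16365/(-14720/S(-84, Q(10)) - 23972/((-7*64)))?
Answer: 249434073987/6839923876 ≈ 36.467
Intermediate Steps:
Q(M) = -4 + M (Q(M) = M - 4 = -4 + M)
S(w, y) = 29 + (w + y)/(-23 + w) (S(w, y) = (w + y)/(-23 + w) + 29 = 29 + (w + y)/(-23 + w))
27909/(-47428) - 16365/(-14720/S(-84, Q(10)) - 23972/((-7*64))) = 27909/(-47428) - 16365/(-14720*(-23 - 84)/(-667 + (-4 + 10) + 30*(-84)) - 23972/((-7*64))) = 27909*(-1/47428) - 16365/(-14720*(-107/(-667 + 6 - 2520)) - 23972/(-448)) = -27909/47428 - 16365/(-14720/((-1/107*(-3181))) - 23972*(-1/448)) = -27909/47428 - 16365/(-14720/3181/107 + 5993/112) = -27909/47428 - 16365/(-14720*107/3181 + 5993/112) = -27909/47428 - 16365/(-1575040/3181 + 5993/112) = -27909/47428 - 16365/(-157340747/356272) = -27909/47428 - 16365*(-356272/157340747) = -27909/47428 + 5344080/144217 = 249434073987/6839923876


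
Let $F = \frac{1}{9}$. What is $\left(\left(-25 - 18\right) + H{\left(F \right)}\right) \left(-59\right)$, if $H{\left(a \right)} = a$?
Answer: $\frac{22774}{9} \approx 2530.4$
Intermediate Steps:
$F = \frac{1}{9} \approx 0.11111$
$\left(\left(-25 - 18\right) + H{\left(F \right)}\right) \left(-59\right) = \left(\left(-25 - 18\right) + \frac{1}{9}\right) \left(-59\right) = \left(-43 + \frac{1}{9}\right) \left(-59\right) = \left(- \frac{386}{9}\right) \left(-59\right) = \frac{22774}{9}$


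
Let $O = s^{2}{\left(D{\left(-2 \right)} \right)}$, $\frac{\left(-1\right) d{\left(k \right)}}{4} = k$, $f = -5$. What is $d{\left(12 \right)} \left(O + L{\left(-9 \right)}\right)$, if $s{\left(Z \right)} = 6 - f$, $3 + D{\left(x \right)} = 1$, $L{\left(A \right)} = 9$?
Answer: $-6240$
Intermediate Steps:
$d{\left(k \right)} = - 4 k$
$D{\left(x \right)} = -2$ ($D{\left(x \right)} = -3 + 1 = -2$)
$s{\left(Z \right)} = 11$ ($s{\left(Z \right)} = 6 - -5 = 6 + 5 = 11$)
$O = 121$ ($O = 11^{2} = 121$)
$d{\left(12 \right)} \left(O + L{\left(-9 \right)}\right) = \left(-4\right) 12 \left(121 + 9\right) = \left(-48\right) 130 = -6240$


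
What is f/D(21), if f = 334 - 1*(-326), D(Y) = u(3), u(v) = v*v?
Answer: 220/3 ≈ 73.333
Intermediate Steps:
u(v) = v**2
D(Y) = 9 (D(Y) = 3**2 = 9)
f = 660 (f = 334 + 326 = 660)
f/D(21) = 660/9 = 660*(1/9) = 220/3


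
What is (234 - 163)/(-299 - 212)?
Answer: -71/511 ≈ -0.13894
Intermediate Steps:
(234 - 163)/(-299 - 212) = 71/(-511) = 71*(-1/511) = -71/511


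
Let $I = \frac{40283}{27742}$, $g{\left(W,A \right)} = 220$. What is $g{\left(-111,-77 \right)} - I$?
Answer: $\frac{6062957}{27742} \approx 218.55$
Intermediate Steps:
$I = \frac{40283}{27742}$ ($I = 40283 \cdot \frac{1}{27742} = \frac{40283}{27742} \approx 1.4521$)
$g{\left(-111,-77 \right)} - I = 220 - \frac{40283}{27742} = \frac{6062957}{27742}$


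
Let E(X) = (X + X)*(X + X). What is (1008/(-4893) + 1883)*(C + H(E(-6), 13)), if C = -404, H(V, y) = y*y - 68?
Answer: -132923373/233 ≈ -5.7049e+5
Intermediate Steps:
E(X) = 4*X² (E(X) = (2*X)*(2*X) = 4*X²)
H(V, y) = -68 + y² (H(V, y) = y² - 68 = -68 + y²)
(1008/(-4893) + 1883)*(C + H(E(-6), 13)) = (1008/(-4893) + 1883)*(-404 + (-68 + 13²)) = (1008*(-1/4893) + 1883)*(-404 + (-68 + 169)) = (-48/233 + 1883)*(-404 + 101) = (438691/233)*(-303) = -132923373/233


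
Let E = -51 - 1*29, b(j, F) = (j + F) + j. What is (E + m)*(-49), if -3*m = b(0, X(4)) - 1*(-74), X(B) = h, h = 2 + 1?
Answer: 15533/3 ≈ 5177.7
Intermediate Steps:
h = 3
X(B) = 3
b(j, F) = F + 2*j (b(j, F) = (F + j) + j = F + 2*j)
E = -80 (E = -51 - 29 = -80)
m = -77/3 (m = -((3 + 2*0) - 1*(-74))/3 = -((3 + 0) + 74)/3 = -(3 + 74)/3 = -⅓*77 = -77/3 ≈ -25.667)
(E + m)*(-49) = (-80 - 77/3)*(-49) = -317/3*(-49) = 15533/3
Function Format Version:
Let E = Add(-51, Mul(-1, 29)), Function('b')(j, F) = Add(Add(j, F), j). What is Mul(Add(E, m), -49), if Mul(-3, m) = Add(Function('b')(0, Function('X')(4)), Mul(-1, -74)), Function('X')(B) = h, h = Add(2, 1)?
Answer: Rational(15533, 3) ≈ 5177.7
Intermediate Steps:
h = 3
Function('X')(B) = 3
Function('b')(j, F) = Add(F, Mul(2, j)) (Function('b')(j, F) = Add(Add(F, j), j) = Add(F, Mul(2, j)))
E = -80 (E = Add(-51, -29) = -80)
m = Rational(-77, 3) (m = Mul(Rational(-1, 3), Add(Add(3, Mul(2, 0)), Mul(-1, -74))) = Mul(Rational(-1, 3), Add(Add(3, 0), 74)) = Mul(Rational(-1, 3), Add(3, 74)) = Mul(Rational(-1, 3), 77) = Rational(-77, 3) ≈ -25.667)
Mul(Add(E, m), -49) = Mul(Add(-80, Rational(-77, 3)), -49) = Mul(Rational(-317, 3), -49) = Rational(15533, 3)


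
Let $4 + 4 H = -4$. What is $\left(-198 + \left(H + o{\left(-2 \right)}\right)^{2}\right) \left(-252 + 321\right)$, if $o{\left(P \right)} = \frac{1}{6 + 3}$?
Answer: $- \frac{362227}{27} \approx -13416.0$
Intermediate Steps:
$H = -2$ ($H = -1 + \frac{1}{4} \left(-4\right) = -1 - 1 = -2$)
$o{\left(P \right)} = \frac{1}{9}$
$\left(-198 + \left(H + o{\left(-2 \right)}\right)^{2}\right) \left(-252 + 321\right) = \left(-198 + \left(-2 + \frac{1}{9}\right)^{2}\right) \left(-252 + 321\right) = \left(-198 + \left(- \frac{17}{9}\right)^{2}\right) 69 = \left(-198 + \frac{289}{81}\right) 69 = \left(- \frac{15749}{81}\right) 69 = - \frac{362227}{27}$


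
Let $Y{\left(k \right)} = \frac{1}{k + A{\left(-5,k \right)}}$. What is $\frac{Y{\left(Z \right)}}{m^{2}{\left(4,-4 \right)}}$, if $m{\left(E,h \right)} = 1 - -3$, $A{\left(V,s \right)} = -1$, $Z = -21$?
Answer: $- \frac{1}{352} \approx -0.0028409$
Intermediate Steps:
$m{\left(E,h \right)} = 4$ ($m{\left(E,h \right)} = 1 + 3 = 4$)
$Y{\left(k \right)} = \frac{1}{-1 + k}$ ($Y{\left(k \right)} = \frac{1}{k - 1} = \frac{1}{-1 + k}$)
$\frac{Y{\left(Z \right)}}{m^{2}{\left(4,-4 \right)}} = \frac{1}{\left(-1 - 21\right) 4^{2}} = \frac{1}{\left(-22\right) 16} = \left(- \frac{1}{22}\right) \frac{1}{16} = - \frac{1}{352}$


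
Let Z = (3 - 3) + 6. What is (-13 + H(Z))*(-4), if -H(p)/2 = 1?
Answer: 60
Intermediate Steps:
Z = 6 (Z = 0 + 6 = 6)
H(p) = -2 (H(p) = -2*1 = -2)
(-13 + H(Z))*(-4) = (-13 - 2)*(-4) = -15*(-4) = 60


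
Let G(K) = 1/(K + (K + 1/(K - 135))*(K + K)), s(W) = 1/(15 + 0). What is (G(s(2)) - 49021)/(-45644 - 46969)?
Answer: 832099859/1572476127 ≈ 0.52917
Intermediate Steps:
s(W) = 1/15
G(K) = 1/(K + 2*K*(K + 1/(-135 + K))) (G(K) = 1/(K + (K + 1/(-135 + K))*(2*K)) = 1/(K + 2*K*(K + 1/(-135 + K))))
(G(s(2)) - 49021)/(-45644 - 46969) = ((135 - 1*1/15)/((1/15)*(133 - 2*(1/15)² + 269*(1/15))) - 49021)/(-45644 - 46969) = (15*(135 - 1/15)/(133 - 2*1/225 + 269/15) - 49021)/(-92613) = (15*(2024/15)/(133 - 2/225 + 269/15) - 49021)*(-1/92613) = (15*(2024/15)/(33958/225) - 49021)*(-1/92613) = (15*(225/33958)*(2024/15) - 49021)*(-1/92613) = (227700/16979 - 49021)*(-1/92613) = -832099859/16979*(-1/92613) = 832099859/1572476127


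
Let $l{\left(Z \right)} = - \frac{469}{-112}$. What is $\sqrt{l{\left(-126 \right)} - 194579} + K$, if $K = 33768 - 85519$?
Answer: $-51751 + \frac{i \sqrt{3113197}}{4} \approx -51751.0 + 441.11 i$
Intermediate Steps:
$l{\left(Z \right)} = \frac{67}{16}$ ($l{\left(Z \right)} = \left(-469\right) \left(- \frac{1}{112}\right) = \frac{67}{16}$)
$K = -51751$ ($K = 33768 - 85519 = -51751$)
$\sqrt{l{\left(-126 \right)} - 194579} + K = \sqrt{\frac{67}{16} - 194579} - 51751 = \sqrt{- \frac{3113197}{16}} - 51751 = \frac{i \sqrt{3113197}}{4} - 51751 = -51751 + \frac{i \sqrt{3113197}}{4}$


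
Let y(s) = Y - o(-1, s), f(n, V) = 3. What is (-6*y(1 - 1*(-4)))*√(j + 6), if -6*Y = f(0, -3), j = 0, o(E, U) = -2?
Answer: -9*√6 ≈ -22.045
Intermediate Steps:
Y = -½ (Y = -⅙*3 = -½ ≈ -0.50000)
y(s) = 3/2 (y(s) = -½ - 1*(-2) = -½ + 2 = 3/2)
(-6*y(1 - 1*(-4)))*√(j + 6) = (-6*3/2)*√(0 + 6) = -9*√6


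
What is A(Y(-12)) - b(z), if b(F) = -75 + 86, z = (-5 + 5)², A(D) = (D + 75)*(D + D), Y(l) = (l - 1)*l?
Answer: 72061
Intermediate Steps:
Y(l) = l*(-1 + l) (Y(l) = (-1 + l)*l = l*(-1 + l))
A(D) = 2*D*(75 + D) (A(D) = (75 + D)*(2*D) = 2*D*(75 + D))
z = 0 (z = 0² = 0)
b(F) = 11
A(Y(-12)) - b(z) = 2*(-12*(-1 - 12))*(75 - 12*(-1 - 12)) - 1*11 = 2*(-12*(-13))*(75 - 12*(-13)) - 11 = 2*156*(75 + 156) - 11 = 2*156*231 - 11 = 72072 - 11 = 72061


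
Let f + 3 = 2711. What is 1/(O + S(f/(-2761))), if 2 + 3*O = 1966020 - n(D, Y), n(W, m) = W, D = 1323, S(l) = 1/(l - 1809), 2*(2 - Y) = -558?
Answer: 14992071/9818282302832 ≈ 1.5270e-6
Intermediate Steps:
Y = 281 (Y = 2 - ½*(-558) = 2 + 279 = 281)
f = 2708 (f = -3 + 2711 = 2708)
S(l) = 1/(-1809 + l)
O = 1964695/3 (O = -⅔ + (1966020 - 1*1323)/3 = -⅔ + (1966020 - 1323)/3 = -⅔ + (⅓)*1964697 = -⅔ + 654899 = 1964695/3 ≈ 6.5490e+5)
1/(O + S(f/(-2761))) = 1/(1964695/3 + 1/(-1809 + 2708/(-2761))) = 1/(1964695/3 + 1/(-1809 + 2708*(-1/2761))) = 1/(1964695/3 + 1/(-1809 - 2708/2761)) = 1/(1964695/3 + 1/(-4997357/2761)) = 1/(1964695/3 - 2761/4997357) = 1/(9818282302832/14992071) = 14992071/9818282302832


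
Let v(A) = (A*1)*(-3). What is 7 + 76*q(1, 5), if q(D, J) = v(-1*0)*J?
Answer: 7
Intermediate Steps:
v(A) = -3*A (v(A) = A*(-3) = -3*A)
q(D, J) = 0 (q(D, J) = (-(-3)*0)*J = (-3*0)*J = 0*J = 0)
7 + 76*q(1, 5) = 7 + 76*0 = 7 + 0 = 7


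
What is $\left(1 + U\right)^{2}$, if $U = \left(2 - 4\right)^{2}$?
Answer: $25$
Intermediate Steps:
$U = 4$ ($U = \left(-2\right)^{2} = 4$)
$\left(1 + U\right)^{2} = \left(1 + 4\right)^{2} = 5^{2} = 25$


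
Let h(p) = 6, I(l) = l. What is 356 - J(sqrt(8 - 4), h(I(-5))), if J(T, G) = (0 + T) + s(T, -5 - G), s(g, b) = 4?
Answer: 350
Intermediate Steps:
J(T, G) = 4 + T (J(T, G) = (0 + T) + 4 = T + 4 = 4 + T)
356 - J(sqrt(8 - 4), h(I(-5))) = 356 - (4 + sqrt(8 - 4)) = 356 - (4 + sqrt(4)) = 356 - (4 + 2) = 356 - 1*6 = 356 - 6 = 350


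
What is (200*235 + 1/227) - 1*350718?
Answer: -68943985/227 ≈ -3.0372e+5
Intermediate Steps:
(200*235 + 1/227) - 1*350718 = (47000 + 1/227) - 350718 = 10669001/227 - 350718 = -68943985/227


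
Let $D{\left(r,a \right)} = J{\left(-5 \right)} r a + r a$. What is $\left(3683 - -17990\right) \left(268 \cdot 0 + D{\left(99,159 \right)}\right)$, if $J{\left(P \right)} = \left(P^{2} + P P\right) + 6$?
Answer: $19445817501$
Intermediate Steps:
$J{\left(P \right)} = 6 + 2 P^{2}$ ($J{\left(P \right)} = \left(P^{2} + P^{2}\right) + 6 = 2 P^{2} + 6 = 6 + 2 P^{2}$)
$D{\left(r,a \right)} = 57 a r$ ($D{\left(r,a \right)} = \left(6 + 2 \left(-5\right)^{2}\right) r a + r a = \left(6 + 2 \cdot 25\right) r a + a r = \left(6 + 50\right) r a + a r = 56 r a + a r = 56 a r + a r = 57 a r$)
$\left(3683 - -17990\right) \left(268 \cdot 0 + D{\left(99,159 \right)}\right) = \left(3683 - -17990\right) \left(268 \cdot 0 + 57 \cdot 159 \cdot 99\right) = \left(3683 + 17990\right) \left(0 + 897237\right) = 21673 \cdot 897237 = 19445817501$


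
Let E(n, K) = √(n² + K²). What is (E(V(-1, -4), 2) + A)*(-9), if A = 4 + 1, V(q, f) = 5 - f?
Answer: -45 - 9*√85 ≈ -127.98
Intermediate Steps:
A = 5
E(n, K) = √(K² + n²)
(E(V(-1, -4), 2) + A)*(-9) = (√(2² + (5 - 1*(-4))²) + 5)*(-9) = (√(4 + (5 + 4)²) + 5)*(-9) = (√(4 + 9²) + 5)*(-9) = (√(4 + 81) + 5)*(-9) = (√85 + 5)*(-9) = (5 + √85)*(-9) = -45 - 9*√85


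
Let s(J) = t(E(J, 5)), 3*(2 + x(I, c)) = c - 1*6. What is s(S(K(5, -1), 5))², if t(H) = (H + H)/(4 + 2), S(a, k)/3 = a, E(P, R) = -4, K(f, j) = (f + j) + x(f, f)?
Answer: 16/9 ≈ 1.7778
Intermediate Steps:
x(I, c) = -4 + c/3 (x(I, c) = -2 + (c - 1*6)/3 = -2 + (c - 6)/3 = -2 + (-6 + c)/3 = -2 + (-2 + c/3) = -4 + c/3)
K(f, j) = -4 + j + 4*f/3 (K(f, j) = (f + j) + (-4 + f/3) = -4 + j + 4*f/3)
S(a, k) = 3*a
t(H) = H/3 (t(H) = (2*H)/6 = (2*H)*(⅙) = H/3)
s(J) = -4/3 (s(J) = (⅓)*(-4) = -4/3)
s(S(K(5, -1), 5))² = (-4/3)² = 16/9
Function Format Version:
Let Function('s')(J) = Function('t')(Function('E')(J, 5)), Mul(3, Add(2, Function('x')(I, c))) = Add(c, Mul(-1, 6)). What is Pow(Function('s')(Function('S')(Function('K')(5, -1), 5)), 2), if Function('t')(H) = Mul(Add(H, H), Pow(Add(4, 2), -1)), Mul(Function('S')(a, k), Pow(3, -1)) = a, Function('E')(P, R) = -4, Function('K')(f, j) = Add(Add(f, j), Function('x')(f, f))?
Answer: Rational(16, 9) ≈ 1.7778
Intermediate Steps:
Function('x')(I, c) = Add(-4, Mul(Rational(1, 3), c)) (Function('x')(I, c) = Add(-2, Mul(Rational(1, 3), Add(c, Mul(-1, 6)))) = Add(-2, Mul(Rational(1, 3), Add(c, -6))) = Add(-2, Mul(Rational(1, 3), Add(-6, c))) = Add(-2, Add(-2, Mul(Rational(1, 3), c))) = Add(-4, Mul(Rational(1, 3), c)))
Function('K')(f, j) = Add(-4, j, Mul(Rational(4, 3), f)) (Function('K')(f, j) = Add(Add(f, j), Add(-4, Mul(Rational(1, 3), f))) = Add(-4, j, Mul(Rational(4, 3), f)))
Function('S')(a, k) = Mul(3, a)
Function('t')(H) = Mul(Rational(1, 3), H) (Function('t')(H) = Mul(Mul(2, H), Pow(6, -1)) = Mul(Mul(2, H), Rational(1, 6)) = Mul(Rational(1, 3), H))
Function('s')(J) = Rational(-4, 3) (Function('s')(J) = Mul(Rational(1, 3), -4) = Rational(-4, 3))
Pow(Function('s')(Function('S')(Function('K')(5, -1), 5)), 2) = Pow(Rational(-4, 3), 2) = Rational(16, 9)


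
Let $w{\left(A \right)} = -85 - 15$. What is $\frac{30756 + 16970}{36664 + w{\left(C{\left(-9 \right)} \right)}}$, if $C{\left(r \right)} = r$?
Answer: $\frac{23863}{18282} \approx 1.3053$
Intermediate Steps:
$w{\left(A \right)} = -100$
$\frac{30756 + 16970}{36664 + w{\left(C{\left(-9 \right)} \right)}} = \frac{30756 + 16970}{36664 - 100} = \frac{47726}{36564} = 47726 \cdot \frac{1}{36564} = \frac{23863}{18282}$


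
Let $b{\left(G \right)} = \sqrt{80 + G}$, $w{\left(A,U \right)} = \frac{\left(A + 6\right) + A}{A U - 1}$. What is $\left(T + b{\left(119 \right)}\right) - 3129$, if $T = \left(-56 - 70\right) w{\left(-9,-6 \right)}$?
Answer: $- \frac{164325}{53} + \sqrt{199} \approx -3086.4$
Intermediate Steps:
$w{\left(A,U \right)} = \frac{6 + 2 A}{-1 + A U}$ ($w{\left(A,U \right)} = \frac{\left(6 + A\right) + A}{-1 + A U} = \frac{6 + 2 A}{-1 + A U}$)
$T = \frac{1512}{53}$ ($T = \left(-56 - 70\right) \frac{2 \left(3 - 9\right)}{-1 - -54} = - 126 \cdot 2 \frac{1}{-1 + 54} \left(-6\right) = - 126 \cdot 2 \cdot \frac{1}{53} \left(-6\right) = \left(-126\right) \left(- \frac{12}{53}\right) = \frac{1512}{53} \approx 28.528$)
$\left(T + b{\left(119 \right)}\right) - 3129 = \left(\frac{1512}{53} + \sqrt{80 + 119}\right) - 3129 = \left(\frac{1512}{53} + \sqrt{199}\right) - 3129 = - \frac{164325}{53} + \sqrt{199}$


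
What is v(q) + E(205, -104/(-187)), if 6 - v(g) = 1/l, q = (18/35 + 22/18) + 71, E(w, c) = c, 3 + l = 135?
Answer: 14695/2244 ≈ 6.5486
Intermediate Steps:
l = 132 (l = -3 + 135 = 132)
q = 22912/315 (q = (18*(1/35) + 22*(1/18)) + 71 = (18/35 + 11/9) + 71 = 547/315 + 71 = 22912/315 ≈ 72.736)
v(g) = 791/132 (v(g) = 6 - 1/132 = 791/132)
v(q) + E(205, -104/(-187)) = 791/132 - 104/(-187) = 791/132 - 104*(-1/187) = 791/132 + 104/187 = 14695/2244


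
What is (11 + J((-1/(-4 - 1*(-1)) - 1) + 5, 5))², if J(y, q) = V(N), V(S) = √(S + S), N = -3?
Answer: (11 + I*√6)² ≈ 115.0 + 53.889*I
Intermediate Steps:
V(S) = √2*√S (V(S) = √(2*S) = √2*√S)
J(y, q) = I*√6 (J(y, q) = √2*√(-3) = √2*(I*√3) = I*√6)
(11 + J((-1/(-4 - 1*(-1)) - 1) + 5, 5))² = (11 + I*√6)²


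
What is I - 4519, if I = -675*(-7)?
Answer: 206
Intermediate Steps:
I = 4725
I - 4519 = 4725 - 4519 = 206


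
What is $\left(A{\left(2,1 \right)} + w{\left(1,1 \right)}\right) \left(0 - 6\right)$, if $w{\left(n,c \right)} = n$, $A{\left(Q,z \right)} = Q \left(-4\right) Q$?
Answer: $90$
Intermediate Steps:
$A{\left(Q,z \right)} = - 4 Q^{2}$ ($A{\left(Q,z \right)} = - 4 Q Q = - 4 Q^{2}$)
$\left(A{\left(2,1 \right)} + w{\left(1,1 \right)}\right) \left(0 - 6\right) = \left(- 4 \cdot 2^{2} + 1\right) \left(0 - 6\right) = \left(\left(-4\right) 4 + 1\right) \left(0 - 6\right) = \left(-16 + 1\right) \left(-6\right) = \left(-15\right) \left(-6\right) = 90$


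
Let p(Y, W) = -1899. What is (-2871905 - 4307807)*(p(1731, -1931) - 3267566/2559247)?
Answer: 34916932680465728/2559247 ≈ 1.3643e+10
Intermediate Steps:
(-2871905 - 4307807)*(p(1731, -1931) - 3267566/2559247) = (-2871905 - 4307807)*(-1899 - 3267566/2559247) = -7179712*(-1899 - 3267566*1/2559247) = -7179712*(-1899 - 3267566/2559247) = -7179712*(-4863277619/2559247) = 34916932680465728/2559247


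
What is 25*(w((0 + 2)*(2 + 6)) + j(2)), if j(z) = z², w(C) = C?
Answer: 500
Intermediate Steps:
25*(w((0 + 2)*(2 + 6)) + j(2)) = 25*((0 + 2)*(2 + 6) + 2²) = 25*(2*8 + 4) = 25*(16 + 4) = 25*20 = 500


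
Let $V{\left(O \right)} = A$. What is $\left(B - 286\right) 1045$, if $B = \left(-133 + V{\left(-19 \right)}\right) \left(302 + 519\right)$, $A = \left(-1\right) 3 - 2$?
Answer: $-118695280$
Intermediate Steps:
$A = -5$ ($A = -3 - 2 = -5$)
$V{\left(O \right)} = -5$
$B = -113298$ ($B = \left(-133 - 5\right) \left(302 + 519\right) = \left(-138\right) 821 = -113298$)
$\left(B - 286\right) 1045 = \left(-113298 - 286\right) 1045 = \left(-113584\right) 1045 = -118695280$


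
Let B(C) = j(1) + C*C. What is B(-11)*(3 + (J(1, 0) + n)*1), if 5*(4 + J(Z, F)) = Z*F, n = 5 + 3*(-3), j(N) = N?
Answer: -610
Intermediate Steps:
n = -4 (n = 5 - 9 = -4)
B(C) = 1 + C**2 (B(C) = 1 + C*C = 1 + C**2)
J(Z, F) = -4 + F*Z/5 (J(Z, F) = -4 + (Z*F)/5 = -4 + (F*Z)/5 = -4 + F*Z/5)
B(-11)*(3 + (J(1, 0) + n)*1) = (1 + (-11)**2)*(3 + ((-4 + (1/5)*0*1) - 4)*1) = (1 + 121)*(3 + ((-4 + 0) - 4)*1) = 122*(3 + (-4 - 4)*1) = 122*(3 - 8*1) = 122*(3 - 8) = 122*(-5) = -610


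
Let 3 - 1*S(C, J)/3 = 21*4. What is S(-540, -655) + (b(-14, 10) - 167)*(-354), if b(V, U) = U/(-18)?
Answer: 177215/3 ≈ 59072.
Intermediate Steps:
b(V, U) = -U/18 (b(V, U) = U*(-1/18) = -U/18)
S(C, J) = -243 (S(C, J) = 9 - 63*4 = 9 - 3*84 = 9 - 252 = -243)
S(-540, -655) + (b(-14, 10) - 167)*(-354) = -243 + (-1/18*10 - 167)*(-354) = -243 + (-5/9 - 167)*(-354) = -243 - 1508/9*(-354) = -243 + 177944/3 = 177215/3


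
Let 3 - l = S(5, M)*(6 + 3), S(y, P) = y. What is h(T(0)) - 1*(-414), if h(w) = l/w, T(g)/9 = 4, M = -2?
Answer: 2477/6 ≈ 412.83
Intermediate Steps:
T(g) = 36 (T(g) = 9*4 = 36)
l = -42 (l = 3 - 5*(6 + 3) = 3 - 5*9 = 3 - 1*45 = 3 - 45 = -42)
h(w) = -42/w
h(T(0)) - 1*(-414) = -42/36 - 1*(-414) = -42*1/36 + 414 = -7/6 + 414 = 2477/6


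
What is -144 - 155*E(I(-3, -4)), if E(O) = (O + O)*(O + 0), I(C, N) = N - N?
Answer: -144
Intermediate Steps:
I(C, N) = 0
E(O) = 2*O² (E(O) = (2*O)*O = 2*O²)
-144 - 155*E(I(-3, -4)) = -144 - 310*0² = -144 - 310*0 = -144 - 155*0 = -144 + 0 = -144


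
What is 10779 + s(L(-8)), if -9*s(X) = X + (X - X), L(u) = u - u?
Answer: 10779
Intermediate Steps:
L(u) = 0
s(X) = -X/9 (s(X) = -(X + (X - X))/9 = -(X + 0)/9 = -X/9)
10779 + s(L(-8)) = 10779 - ⅑*0 = 10779 + 0 = 10779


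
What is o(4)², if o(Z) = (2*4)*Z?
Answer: 1024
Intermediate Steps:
o(Z) = 8*Z
o(4)² = (8*4)² = 32² = 1024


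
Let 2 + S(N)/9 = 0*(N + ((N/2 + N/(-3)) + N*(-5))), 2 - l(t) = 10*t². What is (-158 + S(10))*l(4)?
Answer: 27808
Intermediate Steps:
l(t) = 2 - 10*t²
S(N) = -18 (S(N) = -18 + 9*(0*(N + ((N/2 + N/(-3)) + N*(-5)))) = -18 + 9*(0*(N + ((N*(½) + N*(-⅓)) - 5*N))) = -18 + 9*(0*(N + ((N/2 - N/3) - 5*N))) = -18 + 9*(0*(N + (N/6 - 5*N))) = -18 + 9*(0*(N - 29*N/6)) = -18 + 9*(0*(-23*N/6)) = -18 + 9*0 = -18 + 0 = -18)
(-158 + S(10))*l(4) = (-158 - 18)*(2 - 10*4²) = -176*(2 - 10*16) = -176*(2 - 160) = -176*(-158) = 27808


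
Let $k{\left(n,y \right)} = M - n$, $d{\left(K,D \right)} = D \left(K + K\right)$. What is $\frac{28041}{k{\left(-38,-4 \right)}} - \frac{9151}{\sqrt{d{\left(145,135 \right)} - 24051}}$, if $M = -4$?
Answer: $\frac{28041}{34} - \frac{9151 \sqrt{15099}}{15099} \approx 750.26$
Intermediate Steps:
$d{\left(K,D \right)} = 2 D K$ ($d{\left(K,D \right)} = D 2 K = 2 D K$)
$k{\left(n,y \right)} = -4 - n$
$\frac{28041}{k{\left(-38,-4 \right)}} - \frac{9151}{\sqrt{d{\left(145,135 \right)} - 24051}} = \frac{28041}{-4 - -38} - \frac{9151}{\sqrt{2 \cdot 135 \cdot 145 - 24051}} = \frac{28041}{-4 + 38} - \frac{9151}{\sqrt{39150 - 24051}} = \frac{28041}{34} - \frac{9151}{\sqrt{15099}} = 28041 \cdot \frac{1}{34} - 9151 \frac{\sqrt{15099}}{15099} = \frac{28041}{34} - \frac{9151 \sqrt{15099}}{15099}$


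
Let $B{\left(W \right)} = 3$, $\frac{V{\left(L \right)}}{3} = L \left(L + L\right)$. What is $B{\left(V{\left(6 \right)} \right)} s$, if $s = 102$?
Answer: $306$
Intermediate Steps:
$V{\left(L \right)} = 6 L^{2}$ ($V{\left(L \right)} = 3 L \left(L + L\right) = 3 L 2 L = 3 \cdot 2 L^{2} = 6 L^{2}$)
$B{\left(V{\left(6 \right)} \right)} s = 3 \cdot 102 = 306$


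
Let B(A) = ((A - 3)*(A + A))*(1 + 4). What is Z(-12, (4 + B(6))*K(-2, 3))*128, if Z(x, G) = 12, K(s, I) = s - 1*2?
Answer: 1536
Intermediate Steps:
K(s, I) = -2 + s (K(s, I) = s - 2 = -2 + s)
B(A) = 10*A*(-3 + A) (B(A) = ((-3 + A)*(2*A))*5 = (2*A*(-3 + A))*5 = 10*A*(-3 + A))
Z(-12, (4 + B(6))*K(-2, 3))*128 = 12*128 = 1536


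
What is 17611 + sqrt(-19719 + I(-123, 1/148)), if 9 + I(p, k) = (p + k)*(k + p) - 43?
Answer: 17611 + 5*I*sqrt(4068591)/148 ≈ 17611.0 + 68.144*I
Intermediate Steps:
I(p, k) = -52 + (k + p)**2 (I(p, k) = -9 + ((p + k)*(k + p) - 43) = -9 + ((k + p)*(k + p) - 43) = -9 + ((k + p)**2 - 43) = -9 + (-43 + (k + p)**2) = -52 + (k + p)**2)
17611 + sqrt(-19719 + I(-123, 1/148)) = 17611 + sqrt(-19719 + (-52 + (1/148 - 123)**2)) = 17611 + sqrt(-19719 + (-52 + (-18203/148)**2)) = 17611 + sqrt(-19719 + (-52 + 331349209/21904)) = 17611 + sqrt(-19719 + 330210201/21904) = 17611 + sqrt(-101714775/21904) = 17611 + 5*I*sqrt(4068591)/148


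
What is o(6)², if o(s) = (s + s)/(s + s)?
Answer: 1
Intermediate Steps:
o(s) = 1 (o(s) = (2*s)/((2*s)) = (2*s)*(1/(2*s)) = 1)
o(6)² = 1² = 1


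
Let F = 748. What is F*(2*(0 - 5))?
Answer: -7480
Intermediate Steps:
F*(2*(0 - 5)) = 748*(2*(0 - 5)) = 748*(2*(-5)) = 748*(-10) = -7480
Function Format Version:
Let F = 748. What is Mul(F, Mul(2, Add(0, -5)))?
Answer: -7480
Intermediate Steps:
Mul(F, Mul(2, Add(0, -5))) = Mul(748, Mul(2, Add(0, -5))) = Mul(748, Mul(2, -5)) = Mul(748, -10) = -7480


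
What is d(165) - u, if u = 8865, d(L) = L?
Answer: -8700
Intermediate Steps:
d(165) - u = 165 - 1*8865 = 165 - 8865 = -8700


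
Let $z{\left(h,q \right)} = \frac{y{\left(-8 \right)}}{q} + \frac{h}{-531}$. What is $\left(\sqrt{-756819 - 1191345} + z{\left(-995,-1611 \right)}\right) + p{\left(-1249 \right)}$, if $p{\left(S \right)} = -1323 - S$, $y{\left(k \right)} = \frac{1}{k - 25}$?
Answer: $- \frac{226232134}{3136617} + 2 i \sqrt{487041} \approx -72.126 + 1395.8 i$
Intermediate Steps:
$y{\left(k \right)} = \frac{1}{-25 + k}$
$z{\left(h,q \right)} = - \frac{1}{33 q} - \frac{h}{531}$ ($z{\left(h,q \right)} = \frac{1}{\left(-25 - 8\right) q} + \frac{h}{-531} = \frac{1}{\left(-33\right) q} + h \left(- \frac{1}{531}\right) = - \frac{1}{33 q} - \frac{h}{531}$)
$\left(\sqrt{-756819 - 1191345} + z{\left(-995,-1611 \right)}\right) + p{\left(-1249 \right)} = \left(\sqrt{-756819 - 1191345} - \left(- \frac{995}{531} + \frac{1}{33 \left(-1611\right)}\right)\right) - 74 = \left(\sqrt{-1948164} + \left(\left(- \frac{1}{33}\right) \left(- \frac{1}{1611}\right) + \frac{995}{531}\right)\right) + \left(-1323 + 1249\right) = \left(2 i \sqrt{487041} + \left(\frac{1}{53163} + \frac{995}{531}\right)\right) - 74 = \left(2 i \sqrt{487041} + \frac{5877524}{3136617}\right) - 74 = \left(\frac{5877524}{3136617} + 2 i \sqrt{487041}\right) - 74 = - \frac{226232134}{3136617} + 2 i \sqrt{487041}$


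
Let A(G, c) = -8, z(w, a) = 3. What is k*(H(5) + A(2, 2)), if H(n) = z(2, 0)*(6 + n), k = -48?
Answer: -1200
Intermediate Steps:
H(n) = 18 + 3*n (H(n) = 3*(6 + n) = 18 + 3*n)
k*(H(5) + A(2, 2)) = -48*((18 + 3*5) - 8) = -48*((18 + 15) - 8) = -48*(33 - 8) = -48*25 = -1200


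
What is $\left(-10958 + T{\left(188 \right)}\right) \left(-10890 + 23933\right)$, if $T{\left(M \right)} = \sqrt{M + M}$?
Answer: $-142925194 + 26086 \sqrt{94} \approx -1.4267 \cdot 10^{8}$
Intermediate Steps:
$T{\left(M \right)} = \sqrt{2} \sqrt{M}$ ($T{\left(M \right)} = \sqrt{2 M} = \sqrt{2} \sqrt{M}$)
$\left(-10958 + T{\left(188 \right)}\right) \left(-10890 + 23933\right) = \left(-10958 + \sqrt{2} \sqrt{188}\right) \left(-10890 + 23933\right) = \left(-10958 + \sqrt{2} \cdot 2 \sqrt{47}\right) 13043 = \left(-10958 + 2 \sqrt{94}\right) 13043 = -142925194 + 26086 \sqrt{94}$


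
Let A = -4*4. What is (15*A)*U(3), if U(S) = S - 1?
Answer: -480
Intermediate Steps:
U(S) = -1 + S
A = -16
(15*A)*U(3) = (15*(-16))*(-1 + 3) = -240*2 = -480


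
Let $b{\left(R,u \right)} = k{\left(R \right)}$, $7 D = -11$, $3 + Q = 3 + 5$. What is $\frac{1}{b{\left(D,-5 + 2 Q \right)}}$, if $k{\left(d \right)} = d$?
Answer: $- \frac{7}{11} \approx -0.63636$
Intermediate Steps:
$Q = 5$ ($Q = -3 + \left(3 + 5\right) = -3 + 8 = 5$)
$D = - \frac{11}{7}$ ($D = \frac{1}{7} \left(-11\right) = - \frac{11}{7} \approx -1.5714$)
$b{\left(R,u \right)} = R$
$\frac{1}{b{\left(D,-5 + 2 Q \right)}} = \frac{1}{- \frac{11}{7}} = - \frac{7}{11}$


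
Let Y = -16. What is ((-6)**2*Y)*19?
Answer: -10944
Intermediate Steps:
((-6)**2*Y)*19 = ((-6)**2*(-16))*19 = (36*(-16))*19 = -576*19 = -10944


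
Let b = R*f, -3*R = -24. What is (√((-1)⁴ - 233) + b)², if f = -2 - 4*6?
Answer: 43032 - 832*I*√58 ≈ 43032.0 - 6336.3*I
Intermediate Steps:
f = -26 (f = -2 - 24 = -26)
R = 8 (R = -⅓*(-24) = 8)
b = -208 (b = 8*(-26) = -208)
(√((-1)⁴ - 233) + b)² = (√((-1)⁴ - 233) - 208)² = (√(1 - 233) - 208)² = (√(-232) - 208)² = (2*I*√58 - 208)² = (-208 + 2*I*√58)²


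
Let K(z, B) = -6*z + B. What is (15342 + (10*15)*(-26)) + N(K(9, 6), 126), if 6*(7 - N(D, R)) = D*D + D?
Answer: 11073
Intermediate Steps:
K(z, B) = B - 6*z
N(D, R) = 7 - D/6 - D²/6 (N(D, R) = 7 - (D*D + D)/6 = 7 - (D² + D)/6 = 7 - (D + D²)/6 = 7 + (-D/6 - D²/6) = 7 - D/6 - D²/6)
(15342 + (10*15)*(-26)) + N(K(9, 6), 126) = (15342 + (10*15)*(-26)) + (7 - (6 - 6*9)/6 - (6 - 6*9)²/6) = (15342 + 150*(-26)) + (7 - (6 - 54)/6 - (6 - 54)²/6) = (15342 - 3900) + (7 - ⅙*(-48) - ⅙*(-48)²) = 11442 + (7 + 8 - ⅙*2304) = 11442 + (7 + 8 - 384) = 11442 - 369 = 11073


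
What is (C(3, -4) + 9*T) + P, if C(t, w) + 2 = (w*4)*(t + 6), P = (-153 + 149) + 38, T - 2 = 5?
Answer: -49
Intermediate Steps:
T = 7 (T = 2 + 5 = 7)
P = 34 (P = -4 + 38 = 34)
C(t, w) = -2 + 4*w*(6 + t) (C(t, w) = -2 + (w*4)*(t + 6) = -2 + (4*w)*(6 + t) = -2 + 4*w*(6 + t))
(C(3, -4) + 9*T) + P = ((-2 + 24*(-4) + 4*3*(-4)) + 9*7) + 34 = ((-2 - 96 - 48) + 63) + 34 = (-146 + 63) + 34 = -83 + 34 = -49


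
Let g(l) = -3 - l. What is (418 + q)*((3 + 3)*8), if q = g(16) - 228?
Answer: 8208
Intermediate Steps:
q = -247 (q = (-3 - 1*16) - 228 = (-3 - 16) - 228 = -19 - 228 = -247)
(418 + q)*((3 + 3)*8) = (418 - 247)*((3 + 3)*8) = 171*(6*8) = 171*48 = 8208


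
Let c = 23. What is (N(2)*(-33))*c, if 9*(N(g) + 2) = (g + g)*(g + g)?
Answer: 506/3 ≈ 168.67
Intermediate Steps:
N(g) = -2 + 4*g²/9 (N(g) = -2 + ((g + g)*(g + g))/9 = -2 + ((2*g)*(2*g))/9 = -2 + (4*g²)/9 = -2 + 4*g²/9)
(N(2)*(-33))*c = ((-2 + (4/9)*2²)*(-33))*23 = ((-2 + (4/9)*4)*(-33))*23 = ((-2 + 16/9)*(-33))*23 = -2/9*(-33)*23 = (22/3)*23 = 506/3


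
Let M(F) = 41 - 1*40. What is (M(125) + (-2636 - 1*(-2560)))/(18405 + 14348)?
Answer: -75/32753 ≈ -0.0022899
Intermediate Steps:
M(F) = 1 (M(F) = 41 - 40 = 1)
(M(125) + (-2636 - 1*(-2560)))/(18405 + 14348) = (1 + (-2636 - 1*(-2560)))/(18405 + 14348) = (1 + (-2636 + 2560))/32753 = (1 - 76)*(1/32753) = -75*1/32753 = -75/32753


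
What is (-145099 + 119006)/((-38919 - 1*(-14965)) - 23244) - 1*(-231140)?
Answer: 10909371813/47198 ≈ 2.3114e+5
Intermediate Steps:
(-145099 + 119006)/((-38919 - 1*(-14965)) - 23244) - 1*(-231140) = -26093/((-38919 + 14965) - 23244) + 231140 = -26093/(-23954 - 23244) + 231140 = -26093/(-47198) + 231140 = -26093*(-1/47198) + 231140 = 26093/47198 + 231140 = 10909371813/47198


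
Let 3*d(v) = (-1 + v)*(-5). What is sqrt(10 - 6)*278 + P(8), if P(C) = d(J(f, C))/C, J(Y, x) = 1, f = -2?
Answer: 556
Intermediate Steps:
d(v) = 5/3 - 5*v/3 (d(v) = ((-1 + v)*(-5))/3 = (5 - 5*v)/3 = 5/3 - 5*v/3)
P(C) = 0 (P(C) = (5/3 - 5/3*1)/C = (5/3 - 5/3)/C = 0/C = 0)
sqrt(10 - 6)*278 + P(8) = sqrt(10 - 6)*278 + 0 = sqrt(4)*278 + 0 = 2*278 + 0 = 556 + 0 = 556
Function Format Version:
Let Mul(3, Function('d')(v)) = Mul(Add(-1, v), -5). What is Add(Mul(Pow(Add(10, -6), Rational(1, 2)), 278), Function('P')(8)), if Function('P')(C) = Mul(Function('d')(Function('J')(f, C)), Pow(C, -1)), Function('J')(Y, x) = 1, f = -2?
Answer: 556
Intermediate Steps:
Function('d')(v) = Add(Rational(5, 3), Mul(Rational(-5, 3), v)) (Function('d')(v) = Mul(Rational(1, 3), Mul(Add(-1, v), -5)) = Mul(Rational(1, 3), Add(5, Mul(-5, v))) = Add(Rational(5, 3), Mul(Rational(-5, 3), v)))
Function('P')(C) = 0 (Function('P')(C) = Mul(Add(Rational(5, 3), Mul(Rational(-5, 3), 1)), Pow(C, -1)) = Mul(Add(Rational(5, 3), Rational(-5, 3)), Pow(C, -1)) = Mul(0, Pow(C, -1)) = 0)
Add(Mul(Pow(Add(10, -6), Rational(1, 2)), 278), Function('P')(8)) = Add(Mul(Pow(Add(10, -6), Rational(1, 2)), 278), 0) = Add(Mul(Pow(4, Rational(1, 2)), 278), 0) = Add(Mul(2, 278), 0) = Add(556, 0) = 556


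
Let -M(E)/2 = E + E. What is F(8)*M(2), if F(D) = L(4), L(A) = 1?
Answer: -8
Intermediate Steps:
F(D) = 1
M(E) = -4*E (M(E) = -2*(E + E) = -4*E)
F(8)*M(2) = 1*(-4*2) = 1*(-8) = -8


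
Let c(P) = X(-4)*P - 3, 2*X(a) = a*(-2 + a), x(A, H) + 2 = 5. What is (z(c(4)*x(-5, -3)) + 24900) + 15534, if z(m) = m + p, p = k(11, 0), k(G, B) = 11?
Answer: 40580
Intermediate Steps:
x(A, H) = 3 (x(A, H) = -2 + 5 = 3)
X(a) = a*(-2 + a)/2 (X(a) = (a*(-2 + a))/2 = a*(-2 + a)/2)
c(P) = -3 + 12*P (c(P) = ((1/2)*(-4)*(-2 - 4))*P - 3 = ((1/2)*(-4)*(-6))*P - 3 = 12*P - 3 = -3 + 12*P)
p = 11
z(m) = 11 + m (z(m) = m + 11 = 11 + m)
(z(c(4)*x(-5, -3)) + 24900) + 15534 = ((11 + (-3 + 12*4)*3) + 24900) + 15534 = ((11 + (-3 + 48)*3) + 24900) + 15534 = ((11 + 45*3) + 24900) + 15534 = ((11 + 135) + 24900) + 15534 = (146 + 24900) + 15534 = 25046 + 15534 = 40580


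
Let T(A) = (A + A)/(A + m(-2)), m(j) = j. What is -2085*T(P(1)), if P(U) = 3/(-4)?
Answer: -12510/11 ≈ -1137.3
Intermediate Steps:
P(U) = -¾ (P(U) = 3*(-¼) = -¾)
T(A) = 2*A/(-2 + A) (T(A) = (A + A)/(A - 2) = (2*A)/(-2 + A) = 2*A/(-2 + A))
-2085*T(P(1)) = -4170*(-3)/(4*(-2 - ¾)) = -4170*(-3)/(4*(-11/4)) = -4170*(-3)*(-4)/(4*11) = -2085*6/11 = -12510/11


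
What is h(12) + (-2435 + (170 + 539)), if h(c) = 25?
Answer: -1701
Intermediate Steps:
h(12) + (-2435 + (170 + 539)) = 25 + (-2435 + (170 + 539)) = 25 + (-2435 + 709) = 25 - 1726 = -1701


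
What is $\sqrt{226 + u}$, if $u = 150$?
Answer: $2 \sqrt{94} \approx 19.391$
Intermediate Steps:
$\sqrt{226 + u} = \sqrt{226 + 150} = \sqrt{376} = 2 \sqrt{94}$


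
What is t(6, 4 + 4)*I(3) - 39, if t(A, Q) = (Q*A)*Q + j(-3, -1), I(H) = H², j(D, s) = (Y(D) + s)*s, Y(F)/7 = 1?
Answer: 3363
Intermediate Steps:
Y(F) = 7 (Y(F) = 7*1 = 7)
j(D, s) = s*(7 + s) (j(D, s) = (7 + s)*s = s*(7 + s))
t(A, Q) = -6 + A*Q² (t(A, Q) = (Q*A)*Q - (7 - 1) = (A*Q)*Q - 1*6 = A*Q² - 6 = -6 + A*Q²)
t(6, 4 + 4)*I(3) - 39 = (-6 + 6*(4 + 4)²)*3² - 39 = (-6 + 6*8²)*9 - 39 = (-6 + 6*64)*9 - 39 = (-6 + 384)*9 - 39 = 378*9 - 39 = 3402 - 39 = 3363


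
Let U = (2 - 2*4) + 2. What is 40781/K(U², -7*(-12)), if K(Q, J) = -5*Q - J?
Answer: -40781/164 ≈ -248.66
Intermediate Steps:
U = -4 (U = (2 - 8) + 2 = -6 + 2 = -4)
K(Q, J) = -J - 5*Q
40781/K(U², -7*(-12)) = 40781/(-(-7)*(-12) - 5*(-4)²) = 40781/(-1*84 - 5*16) = 40781/(-84 - 80) = 40781/(-164) = 40781*(-1/164) = -40781/164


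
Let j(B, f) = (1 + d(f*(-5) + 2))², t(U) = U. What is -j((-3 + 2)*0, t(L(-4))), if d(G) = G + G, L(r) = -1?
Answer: -225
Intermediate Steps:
d(G) = 2*G
j(B, f) = (5 - 10*f)² (j(B, f) = (1 + 2*(f*(-5) + 2))² = (1 + 2*(-5*f + 2))² = (1 + 2*(2 - 5*f))² = (1 + (4 - 10*f))² = (5 - 10*f)²)
-j((-3 + 2)*0, t(L(-4))) = -25*(-1 + 2*(-1))² = -25*(-1 - 2)² = -25*(-3)² = -25*9 = -1*225 = -225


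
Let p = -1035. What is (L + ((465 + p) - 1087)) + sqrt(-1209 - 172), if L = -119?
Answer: -1776 + I*sqrt(1381) ≈ -1776.0 + 37.162*I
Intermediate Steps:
(L + ((465 + p) - 1087)) + sqrt(-1209 - 172) = (-119 + ((465 - 1035) - 1087)) + sqrt(-1209 - 172) = (-119 + (-570 - 1087)) + sqrt(-1381) = (-119 - 1657) + I*sqrt(1381) = -1776 + I*sqrt(1381)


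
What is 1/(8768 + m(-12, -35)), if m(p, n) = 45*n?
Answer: 1/7193 ≈ 0.00013902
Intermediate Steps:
1/(8768 + m(-12, -35)) = 1/(8768 + 45*(-35)) = 1/(8768 - 1575) = 1/7193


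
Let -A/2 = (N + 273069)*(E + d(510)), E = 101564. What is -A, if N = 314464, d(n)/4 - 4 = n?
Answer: 121760338920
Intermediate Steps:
d(n) = 16 + 4*n
A = -121760338920 (A = -2*(314464 + 273069)*(101564 + (16 + 4*510)) = -1175066*(101564 + (16 + 2040)) = -1175066*(101564 + 2056) = -1175066*103620 = -2*60880169460 = -121760338920)
-A = -1*(-121760338920) = 121760338920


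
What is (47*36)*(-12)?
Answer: -20304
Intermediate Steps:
(47*36)*(-12) = 1692*(-12) = -20304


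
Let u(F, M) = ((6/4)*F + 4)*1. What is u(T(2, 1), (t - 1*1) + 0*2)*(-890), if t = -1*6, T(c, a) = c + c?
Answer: -8900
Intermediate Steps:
T(c, a) = 2*c
t = -6
u(F, M) = 4 + 3*F/2 (u(F, M) = ((6*(¼))*F + 4)*1 = (3*F/2 + 4)*1 = (4 + 3*F/2)*1 = 4 + 3*F/2)
u(T(2, 1), (t - 1*1) + 0*2)*(-890) = (4 + 3*(2*2)/2)*(-890) = (4 + (3/2)*4)*(-890) = (4 + 6)*(-890) = 10*(-890) = -8900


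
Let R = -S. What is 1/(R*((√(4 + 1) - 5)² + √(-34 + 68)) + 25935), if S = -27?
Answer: 1/(3*(8915 - 90*√5 + 9*√34)) ≈ 3.8025e-5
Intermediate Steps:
R = 27 (R = -1*(-27) = 27)
1/(R*((√(4 + 1) - 5)² + √(-34 + 68)) + 25935) = 1/(27*((√(4 + 1) - 5)² + √(-34 + 68)) + 25935) = 1/(27*((√5 - 5)² + √34) + 25935) = 1/(27*((-5 + √5)² + √34) + 25935) = 1/(27*(√34 + (-5 + √5)²) + 25935) = 1/((27*√34 + 27*(-5 + √5)²) + 25935) = 1/(25935 + 27*√34 + 27*(-5 + √5)²)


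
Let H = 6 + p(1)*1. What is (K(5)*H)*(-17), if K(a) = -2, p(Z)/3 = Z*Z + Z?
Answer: 408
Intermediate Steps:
p(Z) = 3*Z + 3*Z² (p(Z) = 3*(Z*Z + Z) = 3*(Z² + Z) = 3*(Z + Z²) = 3*Z + 3*Z²)
H = 12 (H = 6 + (3*1*(1 + 1))*1 = 6 + (3*1*2)*1 = 6 + 6*1 = 6 + 6 = 12)
(K(5)*H)*(-17) = -2*12*(-17) = -24*(-17) = 408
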